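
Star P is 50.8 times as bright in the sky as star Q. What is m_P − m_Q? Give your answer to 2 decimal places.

Pogson: Δm = −2.5 log₁₀(ratio) = −2.5 log₁₀(50.8) = −2.5 × 1.7059 = -4.265
Star P is brighter, so it has the smaller magnitude: the difference is negative.

m_P − m_Q ≈ -4.26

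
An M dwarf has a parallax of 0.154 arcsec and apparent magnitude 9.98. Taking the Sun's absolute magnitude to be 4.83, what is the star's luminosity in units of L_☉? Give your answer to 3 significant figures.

d = 1/p = 1/0.154″ = 6.494 pc
M = m − 5 log₁₀ d + 5 = 9.98 − 5·0.8125 + 5 = 10.918
M − M_☉ = 10.918 − 4.83 = 6.088
L/L_☉ = 10^(−0.4 × 6.088) = 3.672×10^-3

L/L_☉ ≈ 3.67×10^-3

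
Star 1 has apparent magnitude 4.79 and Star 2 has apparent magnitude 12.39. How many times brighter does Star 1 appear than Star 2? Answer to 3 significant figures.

1100

Δm = 4.79 − (12.39) = -7.60
Flux ratio = 10^(−0.4 Δm) = 10^(−0.4 × -7.60) = 10^3.040 = 1096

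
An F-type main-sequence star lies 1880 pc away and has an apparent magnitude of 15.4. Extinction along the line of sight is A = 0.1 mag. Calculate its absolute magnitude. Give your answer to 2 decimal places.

M ≈ 3.93

5 log₁₀(d/10 pc) = 5 log₁₀(1880) − 5 = 11.371
M = m − 5 log₁₀(d/10) − A = 15.4 − 11.371 − 0.1 = 3.929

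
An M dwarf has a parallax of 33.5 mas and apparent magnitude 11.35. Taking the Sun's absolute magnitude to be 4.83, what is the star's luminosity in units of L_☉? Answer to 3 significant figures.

d = 1/p = 1000/33.5 mas = 29.85 pc
M = m − 5 log₁₀ d + 5 = 11.35 − 5·1.4750 + 5 = 8.975
M − M_☉ = 8.975 − 4.83 = 4.145
L/L_☉ = 10^(−0.4 × 4.145) = 0.02197

L/L_☉ ≈ 0.0220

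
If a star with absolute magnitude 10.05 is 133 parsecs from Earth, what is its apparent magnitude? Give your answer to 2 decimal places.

m = M + 5 log₁₀ d − 5 = 10.05 + 5·2.1239 − 5 = 15.669

m ≈ 15.67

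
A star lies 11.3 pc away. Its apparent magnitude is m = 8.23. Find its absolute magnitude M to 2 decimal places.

M ≈ 7.96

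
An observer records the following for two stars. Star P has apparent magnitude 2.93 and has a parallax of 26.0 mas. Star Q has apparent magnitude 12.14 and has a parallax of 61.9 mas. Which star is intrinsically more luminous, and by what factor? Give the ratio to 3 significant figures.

Star P is more luminous, by a factor of 27400.

Star P: p = 26.0 mas = 0.0260″ → d = 1/p = 38.46 pc
Star P: M = m − 5 log₁₀ d + 5 = 2.93 − 5·1.5850 + 5 = 0.005
Star Q: p = 61.9 mas = 0.0619″ → d = 1/p = 16.16 pc
Star Q: M = m − 5 log₁₀ d + 5 = 12.14 − 5·1.2083 + 5 = 11.098
ΔM = M_P − M_Q = 0.005 − (11.098) = -11.094; smaller M is more luminous → Star P.
L ratio = 10^(0.4 |ΔM|) = 10^4.437 = 27380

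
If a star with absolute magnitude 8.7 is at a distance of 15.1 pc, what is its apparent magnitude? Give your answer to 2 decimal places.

m ≈ 9.59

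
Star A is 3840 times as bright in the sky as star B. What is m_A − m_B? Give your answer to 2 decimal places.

Pogson: Δm = −2.5 log₁₀(ratio) = −2.5 log₁₀(3840) = −2.5 × 3.5843 = -8.961
Star A is brighter, so it has the smaller magnitude: the difference is negative.

m_A − m_B ≈ -8.96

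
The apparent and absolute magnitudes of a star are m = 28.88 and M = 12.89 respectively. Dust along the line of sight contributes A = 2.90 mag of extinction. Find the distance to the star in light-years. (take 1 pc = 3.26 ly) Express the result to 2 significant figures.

d ≈ 14000 ly

m − M = 5 log₁₀(d/10 pc) + A  ⇒  28.88 − (12.89) − 2.90 = 5 log₁₀(d/10)
13.090 = 5 log₁₀(d/10)
log₁₀ d = (m − M − A)/5 + 1 = 3.6180
d = 10^3.6180 = 4150 pc
= 13530 ly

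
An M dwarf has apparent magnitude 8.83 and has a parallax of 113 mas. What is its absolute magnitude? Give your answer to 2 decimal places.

M ≈ 9.10

p = 113 mas = 0.113″ → d = 1/p = 8.850 pc
5 log₁₀(d/10 pc) = 5 log₁₀(8.850) − 5 = -0.265
M = m − 5 log₁₀(d/10) = 8.83 + 0.265 = 9.095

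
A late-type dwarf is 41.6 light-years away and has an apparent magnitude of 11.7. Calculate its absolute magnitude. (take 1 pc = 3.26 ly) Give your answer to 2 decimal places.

d = 41.6 ly / 3.26 = 12.76 pc
5 log₁₀(d/10 pc) = 5 log₁₀(12.76) − 5 = 0.529
M = m − 5 log₁₀(d/10) = 11.7 − 0.529 = 11.171

M ≈ 11.17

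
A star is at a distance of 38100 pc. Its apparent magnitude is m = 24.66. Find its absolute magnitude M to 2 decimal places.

5 log₁₀(d/10 pc) = 5 log₁₀(38100) − 5 = 17.905
M = m − 5 log₁₀(d/10) = 24.66 − 17.905 = 6.755

M ≈ 6.76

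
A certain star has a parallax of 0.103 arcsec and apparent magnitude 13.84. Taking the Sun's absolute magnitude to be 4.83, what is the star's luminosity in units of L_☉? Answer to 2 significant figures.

d = 1/p = 1/0.103″ = 9.709 pc
M = m − 5 log₁₀ d + 5 = 13.84 − 5·0.9872 + 5 = 13.904
M − M_☉ = 13.904 − 4.83 = 9.074
L/L_☉ = 10^(−0.4 × 9.074) = 2.346×10^-4

L/L_☉ ≈ 2.3×10^-4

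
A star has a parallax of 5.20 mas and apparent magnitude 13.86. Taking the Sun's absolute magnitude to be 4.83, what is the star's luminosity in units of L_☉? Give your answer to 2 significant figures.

d = 1/p = 1000/5.20 mas = 192.3 pc
M = m − 5 log₁₀ d + 5 = 13.86 − 5·2.2840 + 5 = 7.440
M − M_☉ = 7.440 − 4.83 = 2.610
L/L_☉ = 10^(−0.4 × 2.610) = 0.09036

L/L_☉ ≈ 0.090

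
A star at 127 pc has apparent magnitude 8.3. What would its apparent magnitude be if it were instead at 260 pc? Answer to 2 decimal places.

m ≈ 9.86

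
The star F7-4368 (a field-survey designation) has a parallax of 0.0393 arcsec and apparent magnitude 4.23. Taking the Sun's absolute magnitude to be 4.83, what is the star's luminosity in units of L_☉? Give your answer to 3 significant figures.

L/L_☉ ≈ 11.3

d = 1/p = 1/0.0393″ = 25.45 pc
M = m − 5 log₁₀ d + 5 = 4.23 − 5·1.4056 + 5 = 2.202
M − M_☉ = 2.202 − 4.83 = -2.628
L/L_☉ = 10^(−0.4 × -2.628) = 11.25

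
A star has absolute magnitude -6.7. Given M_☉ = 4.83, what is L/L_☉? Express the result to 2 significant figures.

M − M_☉ = -6.7 − 4.83 = -11.530
L/L_☉ = 10^(−0.4 (M − M_☉)) = 10^4.612 = 40930

L/L_☉ ≈ 41000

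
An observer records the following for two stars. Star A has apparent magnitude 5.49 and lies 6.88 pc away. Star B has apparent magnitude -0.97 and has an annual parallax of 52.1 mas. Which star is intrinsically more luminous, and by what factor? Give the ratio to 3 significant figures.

Star B is more luminous, by a factor of 2990.

Star A: M = m − 5 log₁₀ d + 5 = 5.49 − 5·0.8376 + 5 = 6.302
Star B: p = 52.1 mas = 0.0521″ → d = 1/p = 19.19 pc
Star B: M = m − 5 log₁₀ d + 5 = -0.97 − 5·1.2832 + 5 = -2.386
ΔM = M_A − M_B = 6.302 − (-2.386) = 8.688; smaller M is more luminous → Star B.
L ratio = 10^(0.4 |ΔM|) = 10^3.475 = 2986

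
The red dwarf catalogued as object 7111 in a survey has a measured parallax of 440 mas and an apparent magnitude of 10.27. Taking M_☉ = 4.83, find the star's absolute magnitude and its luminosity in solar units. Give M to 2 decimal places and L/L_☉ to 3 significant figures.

M ≈ 13.49; L/L_☉ ≈ 3.44×10^-4

d = 1/p = 1000/440 mas = 2.273 pc
M = m − 5 log₁₀ d + 5 = 10.27 − 5·0.3565 + 5 = 13.487
M − M_☉ = 13.487 − 4.83 = 8.657
L/L_☉ = 10^(−0.4 × 8.657) = 3.444×10^-4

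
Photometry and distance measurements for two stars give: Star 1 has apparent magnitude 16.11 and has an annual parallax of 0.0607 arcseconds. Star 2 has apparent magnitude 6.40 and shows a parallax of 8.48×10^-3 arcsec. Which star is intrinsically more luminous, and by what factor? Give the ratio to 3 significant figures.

Star 2 is more luminous, by a factor of 392000.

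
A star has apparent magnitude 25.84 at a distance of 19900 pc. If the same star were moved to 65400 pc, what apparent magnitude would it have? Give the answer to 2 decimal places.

Flux ∝ 1/d², so Δm = 5 log₁₀(d₂/d₁) = 5 log₁₀(65400/19900) = 2.584
m₂ = m₁ + Δm = 25.84 + (2.584) = 28.424

m ≈ 28.42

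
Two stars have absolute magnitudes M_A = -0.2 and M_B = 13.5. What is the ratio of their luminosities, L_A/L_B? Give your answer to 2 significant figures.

L_A/L_B ≈ 300000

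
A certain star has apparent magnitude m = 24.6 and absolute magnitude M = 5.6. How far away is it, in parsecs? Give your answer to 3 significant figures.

d ≈ 63100 pc

μ = m − M = 19.000
m − M = 5 log₁₀ d − 5
log₁₀ d = (m − M)/5 + 1 = 4.8000
d = 10^4.8000 = 63100 pc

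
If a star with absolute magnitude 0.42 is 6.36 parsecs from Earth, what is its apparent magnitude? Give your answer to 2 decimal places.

m ≈ -0.56

m = M + 5 log₁₀ d − 5 = 0.42 + 5·0.8035 − 5 = -0.563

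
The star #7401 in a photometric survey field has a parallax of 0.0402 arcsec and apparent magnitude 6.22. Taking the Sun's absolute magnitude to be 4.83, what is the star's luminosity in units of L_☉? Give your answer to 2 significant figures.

L/L_☉ ≈ 1.7

d = 1/p = 1/0.0402″ = 24.88 pc
M = m − 5 log₁₀ d + 5 = 6.22 − 5·1.3958 + 5 = 4.241
M − M_☉ = 4.241 − 4.83 = -0.589
L/L_☉ = 10^(−0.4 × -0.589) = 1.720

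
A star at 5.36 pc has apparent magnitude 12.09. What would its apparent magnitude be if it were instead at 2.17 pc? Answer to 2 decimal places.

Flux ∝ 1/d², so Δm = 5 log₁₀(d₂/d₁) = 5 log₁₀(2.17/5.36) = -1.964
m₂ = m₁ + Δm = 12.09 + (-1.964) = 10.126

m ≈ 10.13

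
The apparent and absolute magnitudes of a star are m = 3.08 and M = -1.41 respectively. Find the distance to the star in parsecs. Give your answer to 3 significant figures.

d ≈ 79.1 pc

Distance modulus: m − M = 3.08 − (-1.41) = 4.490
m − M = 5 log₁₀ d − 5
log₁₀ d = (m − M)/5 + 1 = 1.8980
d = 10^1.8980 = 79.07 pc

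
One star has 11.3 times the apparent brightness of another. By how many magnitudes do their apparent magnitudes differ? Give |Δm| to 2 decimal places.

Pogson: Δm = −2.5 log₁₀(ratio) = −2.5 log₁₀(11.3) = −2.5 × 1.0531 = -2.633

|Δm| ≈ 2.63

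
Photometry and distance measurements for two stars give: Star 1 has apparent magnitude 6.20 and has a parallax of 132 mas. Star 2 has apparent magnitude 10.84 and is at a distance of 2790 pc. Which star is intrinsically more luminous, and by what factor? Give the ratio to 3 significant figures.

Star 2 is more luminous, by a factor of 1890.

Star 1: p = 132 mas = 0.132″ → d = 1/p = 7.576 pc
Star 1: M = m − 5 log₁₀ d + 5 = 6.20 − 5·0.8794 + 5 = 6.803
Star 2: M = m − 5 log₁₀ d + 5 = 10.84 − 5·3.4456 + 5 = -1.388
ΔM = M_1 − M_2 = 6.803 − (-1.388) = 8.191; smaller M is more luminous → Star 2.
L ratio = 10^(0.4 |ΔM|) = 10^3.276 = 1890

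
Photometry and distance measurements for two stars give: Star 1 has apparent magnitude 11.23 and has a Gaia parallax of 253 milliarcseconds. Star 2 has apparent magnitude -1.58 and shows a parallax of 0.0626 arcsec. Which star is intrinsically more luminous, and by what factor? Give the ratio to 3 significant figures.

Star 2 is more luminous, by a factor of 2.17×10^6.

Star 1: p = 253 mas = 0.253″ → d = 1/p = 3.953 pc
Star 1: M = m − 5 log₁₀ d + 5 = 11.23 − 5·0.5969 + 5 = 13.246
Star 2: d = 1/p = 1/0.0626″ = 15.97 pc
Star 2: M = m − 5 log₁₀ d + 5 = -1.58 − 5·1.2034 + 5 = -2.597
ΔM = M_1 − M_2 = 13.246 − (-2.597) = 15.843; smaller M is more luminous → Star 2.
L ratio = 10^(0.4 |ΔM|) = 10^6.337 = 2.173×10^6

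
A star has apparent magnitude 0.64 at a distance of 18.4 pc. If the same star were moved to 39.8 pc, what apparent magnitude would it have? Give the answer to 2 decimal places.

Flux ∝ 1/d², so Δm = 5 log₁₀(d₂/d₁) = 5 log₁₀(39.8/18.4) = 1.675
m₂ = m₁ + Δm = 0.64 + (1.675) = 2.315

m ≈ 2.32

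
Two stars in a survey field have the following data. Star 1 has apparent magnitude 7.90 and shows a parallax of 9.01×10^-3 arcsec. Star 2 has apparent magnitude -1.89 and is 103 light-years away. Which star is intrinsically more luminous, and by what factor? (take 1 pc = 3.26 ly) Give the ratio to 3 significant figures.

Star 1: d = 1/p = 1/9.01×10^-3″ = 111.0 pc
Star 1: M = m − 5 log₁₀ d + 5 = 7.90 − 5·2.0453 + 5 = 2.674
Star 2: d = 103 ly / 3.26 = 31.60 pc
Star 2: M = m − 5 log₁₀ d + 5 = -1.89 − 5·1.4996 + 5 = -4.388
ΔM = M_1 − M_2 = 2.674 − (-4.388) = 7.062; smaller M is more luminous → Star 2.
L ratio = 10^(0.4 |ΔM|) = 10^2.825 = 667.9

Star 2 is more luminous, by a factor of 668.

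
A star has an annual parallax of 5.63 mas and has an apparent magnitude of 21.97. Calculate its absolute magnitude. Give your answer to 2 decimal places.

M ≈ 15.72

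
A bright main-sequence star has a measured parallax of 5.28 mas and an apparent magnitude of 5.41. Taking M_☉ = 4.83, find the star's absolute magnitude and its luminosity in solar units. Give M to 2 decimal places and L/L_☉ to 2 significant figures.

M ≈ -0.98; L/L_☉ ≈ 210

d = 1/p = 1000/5.28 mas = 189.4 pc
M = m − 5 log₁₀ d + 5 = 5.41 − 5·2.2774 + 5 = -0.977
M − M_☉ = -0.977 − 4.83 = -5.807
L/L_☉ = 10^(−0.4 × -5.807) = 210.2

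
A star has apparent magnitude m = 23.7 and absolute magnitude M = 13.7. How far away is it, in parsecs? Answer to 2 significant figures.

μ = m − M = 10.000
m − M = 5 log₁₀ d − 5
log₁₀ d = (m − M)/5 + 1 = 3.0000
d = 10^3.0000 = 1000 pc

d ≈ 1000 pc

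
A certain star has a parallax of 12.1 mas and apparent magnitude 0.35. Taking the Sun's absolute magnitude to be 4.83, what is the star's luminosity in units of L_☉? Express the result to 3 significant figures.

d = 1/p = 1000/12.1 mas = 82.64 pc
M = m − 5 log₁₀ d + 5 = 0.35 − 5·1.9172 + 5 = -4.236
M − M_☉ = -4.236 − 4.83 = -9.066
L/L_☉ = 10^(−0.4 × -9.066) = 4231

L/L_☉ ≈ 4230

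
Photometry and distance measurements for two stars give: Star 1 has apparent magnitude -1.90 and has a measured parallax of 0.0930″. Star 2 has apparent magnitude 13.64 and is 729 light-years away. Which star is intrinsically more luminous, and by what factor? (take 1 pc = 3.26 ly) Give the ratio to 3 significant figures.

Star 1: d = 1/p = 1/0.0930″ = 10.75 pc
Star 1: M = m − 5 log₁₀ d + 5 = -1.90 − 5·1.0315 + 5 = -2.058
Star 2: d = 729 ly / 3.26 = 223.6 pc
Star 2: M = m − 5 log₁₀ d + 5 = 13.64 − 5·2.3495 + 5 = 6.892
ΔM = M_1 − M_2 = -2.058 − (6.892) = -8.950; smaller M is more luminous → Star 1.
L ratio = 10^(0.4 |ΔM|) = 10^3.580 = 3802

Star 1 is more luminous, by a factor of 3800.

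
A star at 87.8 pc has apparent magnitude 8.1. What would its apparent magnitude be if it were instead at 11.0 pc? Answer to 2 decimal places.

Flux ∝ 1/d², so Δm = 5 log₁₀(d₂/d₁) = 5 log₁₀(11.0/87.8) = -4.511
m₂ = m₁ + Δm = 8.1 + (-4.511) = 3.589

m ≈ 3.59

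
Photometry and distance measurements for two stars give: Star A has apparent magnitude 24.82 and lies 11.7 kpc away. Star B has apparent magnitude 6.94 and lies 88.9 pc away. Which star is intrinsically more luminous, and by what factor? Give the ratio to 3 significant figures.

Star A: d = 11.7 kpc = 11700 pc
Star A: M = m − 5 log₁₀ d + 5 = 24.82 − 5·4.0682 + 5 = 9.479
Star B: M = m − 5 log₁₀ d + 5 = 6.94 − 5·1.9489 + 5 = 2.195
ΔM = M_A − M_B = 9.479 − (2.195) = 7.284; smaller M is more luminous → Star B.
L ratio = 10^(0.4 |ΔM|) = 10^2.913 = 819.3

Star B is more luminous, by a factor of 819.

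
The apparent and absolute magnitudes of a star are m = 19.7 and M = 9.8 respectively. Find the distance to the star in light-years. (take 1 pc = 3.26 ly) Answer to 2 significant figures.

Distance modulus: m − M = 19.7 − (9.8) = 9.900
m − M = 5 log₁₀ d − 5
log₁₀ d = (m − M)/5 + 1 = 2.9800
d = 10^2.9800 = 955.0 pc
= 3113 ly

d ≈ 3100 ly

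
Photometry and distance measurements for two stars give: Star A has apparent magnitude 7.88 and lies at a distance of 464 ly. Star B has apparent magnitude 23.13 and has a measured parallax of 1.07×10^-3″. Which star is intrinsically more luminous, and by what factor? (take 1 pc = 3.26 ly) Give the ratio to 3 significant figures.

Star A: d = 464 ly / 3.26 = 142.3 pc
Star A: M = m − 5 log₁₀ d + 5 = 7.88 − 5·2.1533 + 5 = 2.113
Star B: d = 1/p = 1/1.07×10^-3″ = 934.6 pc
Star B: M = m − 5 log₁₀ d + 5 = 23.13 − 5·2.9706 + 5 = 13.277
ΔM = M_A − M_B = 2.113 − (13.277) = -11.163; smaller M is more luminous → Star A.
L ratio = 10^(0.4 |ΔM|) = 10^4.465 = 29200

Star A is more luminous, by a factor of 29200.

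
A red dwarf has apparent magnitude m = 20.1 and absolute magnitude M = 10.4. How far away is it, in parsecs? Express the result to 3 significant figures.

d ≈ 871 pc

Distance modulus: m − M = 20.1 − (10.4) = 9.700
m − M = 5 log₁₀ d − 5
log₁₀ d = (m − M)/5 + 1 = 2.9400
d = 10^2.9400 = 871.0 pc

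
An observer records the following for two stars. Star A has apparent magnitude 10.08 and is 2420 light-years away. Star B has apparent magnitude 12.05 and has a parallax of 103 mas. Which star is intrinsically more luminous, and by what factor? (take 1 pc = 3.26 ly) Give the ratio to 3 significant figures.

Star A is more luminous, by a factor of 35900.

Star A: d = 2420 ly / 3.26 = 742.3 pc
Star A: M = m − 5 log₁₀ d + 5 = 10.08 − 5·2.8706 + 5 = 0.727
Star B: p = 103 mas = 0.103″ → d = 1/p = 9.709 pc
Star B: M = m − 5 log₁₀ d + 5 = 12.05 − 5·0.9872 + 5 = 12.114
ΔM = M_A − M_B = 0.727 − (12.114) = -11.387; smaller M is more luminous → Star A.
L ratio = 10^(0.4 |ΔM|) = 10^4.555 = 35880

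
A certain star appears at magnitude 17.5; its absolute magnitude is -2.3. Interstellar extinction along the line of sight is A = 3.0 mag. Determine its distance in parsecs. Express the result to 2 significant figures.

d ≈ 23000 pc

m − M = 5 log₁₀(d/10 pc) + A  ⇒  17.5 − (-2.3) − 3.0 = 5 log₁₀(d/10)
16.800 = 5 log₁₀(d/10)
log₁₀ d = (m − M − A)/5 + 1 = 4.3600
d = 10^4.3600 = 22910 pc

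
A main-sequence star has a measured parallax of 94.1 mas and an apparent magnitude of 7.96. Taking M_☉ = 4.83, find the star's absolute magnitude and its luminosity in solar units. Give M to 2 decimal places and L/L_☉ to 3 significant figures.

M ≈ 7.83; L/L_☉ ≈ 0.0632

d = 1/p = 1000/94.1 mas = 10.63 pc
M = m − 5 log₁₀ d + 5 = 7.96 − 5·1.0264 + 5 = 7.828
M − M_☉ = 7.828 − 4.83 = 2.998
L/L_☉ = 10^(−0.4 × 2.998) = 0.06322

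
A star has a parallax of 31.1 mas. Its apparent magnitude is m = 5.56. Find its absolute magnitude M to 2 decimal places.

M ≈ 3.02

p = 31.1 mas = 0.0311″ → d = 1/p = 32.15 pc
5 log₁₀(d/10 pc) = 5 log₁₀(32.15) − 5 = 2.536
M = m − 5 log₁₀(d/10) = 5.56 − 2.536 = 3.024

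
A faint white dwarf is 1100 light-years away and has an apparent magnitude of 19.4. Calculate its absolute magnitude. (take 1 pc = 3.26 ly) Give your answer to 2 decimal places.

M ≈ 11.76

d = 1100 ly / 3.26 = 337.4 pc
5 log₁₀(d/10 pc) = 5 log₁₀(337.4) − 5 = 7.641
M = m − 5 log₁₀(d/10) = 19.4 − 7.641 = 11.759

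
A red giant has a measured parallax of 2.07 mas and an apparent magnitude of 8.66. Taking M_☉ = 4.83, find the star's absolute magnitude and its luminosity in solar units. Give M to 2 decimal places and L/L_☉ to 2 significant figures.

M ≈ 0.24; L/L_☉ ≈ 69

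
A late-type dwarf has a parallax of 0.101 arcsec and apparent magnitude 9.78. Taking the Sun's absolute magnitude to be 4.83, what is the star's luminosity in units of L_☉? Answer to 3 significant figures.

L/L_☉ ≈ 0.0103

d = 1/p = 1/0.101″ = 9.901 pc
M = m − 5 log₁₀ d + 5 = 9.78 − 5·0.9957 + 5 = 9.802
M − M_☉ = 9.802 − 4.83 = 4.972
L/L_☉ = 10^(−0.4 × 4.972) = 0.01026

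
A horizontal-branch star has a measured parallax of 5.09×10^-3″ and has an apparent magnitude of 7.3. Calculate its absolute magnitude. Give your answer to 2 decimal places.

d = 1/p = 1/5.09×10^-3″ = 196.5 pc
5 log₁₀(d/10 pc) = 5 log₁₀(196.5) − 5 = 6.466
M = m − 5 log₁₀(d/10) = 7.3 − 6.466 = 0.834

M ≈ 0.83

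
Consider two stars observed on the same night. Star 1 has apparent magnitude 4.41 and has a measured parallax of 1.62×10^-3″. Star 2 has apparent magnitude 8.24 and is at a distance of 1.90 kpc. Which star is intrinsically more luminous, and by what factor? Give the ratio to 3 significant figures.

Star 1 is more luminous, by a factor of 3.59.

Star 1: d = 1/p = 1/1.62×10^-3″ = 617.3 pc
Star 1: M = m − 5 log₁₀ d + 5 = 4.41 − 5·2.7905 + 5 = -4.542
Star 2: d = 1.90 kpc = 1900 pc
Star 2: M = m − 5 log₁₀ d + 5 = 8.24 − 5·3.2788 + 5 = -3.154
ΔM = M_1 − M_2 = -4.542 − (-3.154) = -1.389; smaller M is more luminous → Star 1.
L ratio = 10^(0.4 |ΔM|) = 10^0.555 = 3.593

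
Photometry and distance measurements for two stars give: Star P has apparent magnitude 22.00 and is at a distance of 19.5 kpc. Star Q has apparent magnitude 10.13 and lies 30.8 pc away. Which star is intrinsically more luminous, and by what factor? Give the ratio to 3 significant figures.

Star P is more luminous, by a factor of 7.16.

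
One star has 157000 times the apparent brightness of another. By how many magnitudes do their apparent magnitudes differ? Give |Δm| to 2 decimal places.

Pogson: Δm = −2.5 log₁₀(ratio) = −2.5 log₁₀(157000) = −2.5 × 5.1959 = -12.990

|Δm| ≈ 12.99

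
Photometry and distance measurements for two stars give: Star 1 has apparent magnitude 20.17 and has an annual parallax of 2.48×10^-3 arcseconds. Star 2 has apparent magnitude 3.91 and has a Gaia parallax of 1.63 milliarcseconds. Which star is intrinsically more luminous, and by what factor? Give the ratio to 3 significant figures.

Star 2 is more luminous, by a factor of 7.39×10^6.

Star 1: d = 1/p = 1/2.48×10^-3″ = 403.2 pc
Star 1: M = m − 5 log₁₀ d + 5 = 20.17 − 5·2.6055 + 5 = 12.142
Star 2: p = 1.63 mas = 1.63×10^-3″ → d = 1/p = 613.5 pc
Star 2: M = m − 5 log₁₀ d + 5 = 3.91 − 5·2.7878 + 5 = -5.029
ΔM = M_1 − M_2 = 12.142 − (-5.029) = 17.171; smaller M is more luminous → Star 2.
L ratio = 10^(0.4 |ΔM|) = 10^6.869 = 7.388×10^6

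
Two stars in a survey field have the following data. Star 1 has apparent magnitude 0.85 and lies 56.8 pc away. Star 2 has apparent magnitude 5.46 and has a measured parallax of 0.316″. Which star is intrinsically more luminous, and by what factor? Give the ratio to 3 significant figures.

Star 1: M = m − 5 log₁₀ d + 5 = 0.85 − 5·1.7543 + 5 = -2.922
Star 2: d = 1/p = 1/0.316″ = 3.165 pc
Star 2: M = m − 5 log₁₀ d + 5 = 5.46 − 5·0.5003 + 5 = 7.958
ΔM = M_1 − M_2 = -2.922 − (7.958) = -10.880; smaller M is more luminous → Star 1.
L ratio = 10^(0.4 |ΔM|) = 10^4.352 = 22490

Star 1 is more luminous, by a factor of 22500.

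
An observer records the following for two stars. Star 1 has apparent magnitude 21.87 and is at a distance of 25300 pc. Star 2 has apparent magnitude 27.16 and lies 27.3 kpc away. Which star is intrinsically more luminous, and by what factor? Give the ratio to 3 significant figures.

Star 1: M = m − 5 log₁₀ d + 5 = 21.87 − 5·4.4031 + 5 = 4.854
Star 2: d = 27.3 kpc = 27300 pc
Star 2: M = m − 5 log₁₀ d + 5 = 27.16 − 5·4.4362 + 5 = 9.979
ΔM = M_1 − M_2 = 4.854 − (9.979) = -5.125; smaller M is more luminous → Star 1.
L ratio = 10^(0.4 |ΔM|) = 10^2.050 = 112.2

Star 1 is more luminous, by a factor of 112.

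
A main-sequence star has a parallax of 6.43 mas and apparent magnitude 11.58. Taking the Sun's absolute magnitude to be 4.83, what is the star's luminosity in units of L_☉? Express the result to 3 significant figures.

d = 1/p = 1000/6.43 mas = 155.5 pc
M = m − 5 log₁₀ d + 5 = 11.58 − 5·2.1918 + 5 = 5.621
M − M_☉ = 5.621 − 4.83 = 0.791
L/L_☉ = 10^(−0.4 × 0.791) = 0.4826

L/L_☉ ≈ 0.483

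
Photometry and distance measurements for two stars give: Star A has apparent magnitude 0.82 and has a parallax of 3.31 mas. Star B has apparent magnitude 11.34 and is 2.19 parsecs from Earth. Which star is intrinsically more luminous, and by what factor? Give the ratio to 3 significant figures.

Star A is more luminous, by a factor of 3.07×10^8.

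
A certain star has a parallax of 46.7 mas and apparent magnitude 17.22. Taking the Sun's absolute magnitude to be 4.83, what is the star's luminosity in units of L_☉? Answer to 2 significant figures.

d = 1/p = 1000/46.7 mas = 21.41 pc
M = m − 5 log₁₀ d + 5 = 17.22 − 5·1.3307 + 5 = 15.567
M − M_☉ = 15.567 − 4.83 = 10.737
L/L_☉ = 10^(−0.4 × 10.737) = 5.074×10^-5

L/L_☉ ≈ 5.1×10^-5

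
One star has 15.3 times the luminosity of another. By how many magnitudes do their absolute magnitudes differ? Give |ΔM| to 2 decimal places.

|ΔM| ≈ 2.96

Pogson: ΔM = −2.5 log₁₀(ratio) = −2.5 log₁₀(15.3) = −2.5 × 1.1847 = -2.962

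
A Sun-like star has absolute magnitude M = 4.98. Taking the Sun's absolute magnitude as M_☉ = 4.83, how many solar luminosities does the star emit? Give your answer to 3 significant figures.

M − M_☉ = 4.98 − 4.83 = 0.150
L/L_☉ = 10^(−0.4 (M − M_☉)) = 10^-0.060 = 0.8710

L/L_☉ ≈ 0.871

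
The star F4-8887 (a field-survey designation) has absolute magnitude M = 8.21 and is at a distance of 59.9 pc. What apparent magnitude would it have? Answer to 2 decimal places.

m = M + 5 log₁₀ d − 5 = 8.21 + 5·1.7774 − 5 = 12.097

m ≈ 12.10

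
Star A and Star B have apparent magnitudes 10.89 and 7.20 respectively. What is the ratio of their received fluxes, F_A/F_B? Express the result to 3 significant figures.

F_A/F_B ≈ 0.0334

Magnitude difference = 3.69
Flux ratio = 10^(−0.4 Δm) = 10^(−0.4 × 3.69) = 10^-1.476 = 0.03342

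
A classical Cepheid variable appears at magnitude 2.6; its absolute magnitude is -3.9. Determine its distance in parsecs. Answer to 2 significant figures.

d ≈ 200 pc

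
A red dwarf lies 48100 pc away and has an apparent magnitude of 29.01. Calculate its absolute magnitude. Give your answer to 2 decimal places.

5 log₁₀(d/10 pc) = 5 log₁₀(48100) − 5 = 18.411
M = m − 5 log₁₀(d/10) = 29.01 − 18.411 = 10.599

M ≈ 10.60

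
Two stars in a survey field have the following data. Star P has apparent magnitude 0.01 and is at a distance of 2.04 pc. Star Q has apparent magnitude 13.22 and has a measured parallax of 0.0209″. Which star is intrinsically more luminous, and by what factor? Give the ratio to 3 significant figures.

Star P: M = m − 5 log₁₀ d + 5 = 0.01 − 5·0.3096 + 5 = 3.462
Star Q: d = 1/p = 1/0.0209″ = 47.85 pc
Star Q: M = m − 5 log₁₀ d + 5 = 13.22 − 5·1.6799 + 5 = 9.821
ΔM = M_P − M_Q = 3.462 − (9.821) = -6.359; smaller M is more luminous → Star P.
L ratio = 10^(0.4 |ΔM|) = 10^2.544 = 349.6

Star P is more luminous, by a factor of 350.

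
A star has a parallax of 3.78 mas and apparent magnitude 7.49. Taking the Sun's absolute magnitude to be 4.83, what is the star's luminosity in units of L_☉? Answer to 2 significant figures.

L/L_☉ ≈ 60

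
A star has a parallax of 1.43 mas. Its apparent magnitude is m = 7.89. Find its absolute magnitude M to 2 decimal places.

M ≈ -1.33

p = 1.43 mas = 1.43×10^-3″ → d = 1/p = 699.3 pc
5 log₁₀(d/10 pc) = 5 log₁₀(699.3) − 5 = 9.223
M = m − 5 log₁₀(d/10) = 7.89 − 9.223 = -1.333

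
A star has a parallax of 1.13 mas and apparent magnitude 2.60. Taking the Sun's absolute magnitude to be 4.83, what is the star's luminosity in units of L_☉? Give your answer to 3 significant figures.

d = 1/p = 1000/1.13 mas = 885.0 pc
M = m − 5 log₁₀ d + 5 = 2.60 − 5·2.9469 + 5 = -7.135
M − M_☉ = -7.135 − 4.83 = -11.965
L/L_☉ = 10^(−0.4 × -11.965) = 61070

L/L_☉ ≈ 61100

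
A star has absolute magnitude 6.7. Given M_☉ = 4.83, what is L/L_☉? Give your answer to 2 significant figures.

L/L_☉ ≈ 0.18

M − M_☉ = 6.7 − 4.83 = 1.870
L/L_☉ = 10^(−0.4 (M − M_☉)) = 10^-0.748 = 0.1786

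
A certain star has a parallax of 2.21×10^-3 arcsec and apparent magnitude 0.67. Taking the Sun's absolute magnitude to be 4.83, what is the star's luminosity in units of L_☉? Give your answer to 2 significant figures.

L/L_☉ ≈ 94000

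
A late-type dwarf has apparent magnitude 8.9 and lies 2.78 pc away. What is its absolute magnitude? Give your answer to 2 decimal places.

M ≈ 11.68

5 log₁₀(d/10 pc) = 5 log₁₀(2.780) − 5 = -2.780
M = m − 5 log₁₀(d/10) = 8.9 + 2.780 = 11.680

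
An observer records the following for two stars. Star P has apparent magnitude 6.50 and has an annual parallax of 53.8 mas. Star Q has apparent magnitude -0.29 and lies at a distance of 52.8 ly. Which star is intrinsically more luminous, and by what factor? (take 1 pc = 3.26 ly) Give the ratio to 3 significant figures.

Star P: p = 53.8 mas = 0.0538″ → d = 1/p = 18.59 pc
Star P: M = m − 5 log₁₀ d + 5 = 6.50 − 5·1.2692 + 5 = 5.154
Star Q: d = 52.8 ly / 3.26 = 16.20 pc
Star Q: M = m − 5 log₁₀ d + 5 = -0.29 − 5·1.2094 + 5 = -1.337
ΔM = M_P − M_Q = 5.154 − (-1.337) = 6.491; smaller M is more luminous → Star Q.
L ratio = 10^(0.4 |ΔM|) = 10^2.596 = 394.8

Star Q is more luminous, by a factor of 395.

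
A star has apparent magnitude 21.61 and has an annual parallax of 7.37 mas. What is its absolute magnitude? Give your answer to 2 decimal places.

p = 7.37 mas = 7.37×10^-3″ → d = 1/p = 135.7 pc
5 log₁₀(d/10 pc) = 5 log₁₀(135.7) − 5 = 5.663
M = m − 5 log₁₀(d/10) = 21.61 − 5.663 = 15.947

M ≈ 15.95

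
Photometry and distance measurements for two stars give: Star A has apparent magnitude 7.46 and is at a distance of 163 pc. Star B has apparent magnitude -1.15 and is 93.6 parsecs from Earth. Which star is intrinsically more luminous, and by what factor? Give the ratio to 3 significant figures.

Star B is more luminous, by a factor of 917.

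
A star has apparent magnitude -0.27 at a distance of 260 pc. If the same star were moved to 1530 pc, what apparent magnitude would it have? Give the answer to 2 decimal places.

m ≈ 3.58

Flux ∝ 1/d², so Δm = 5 log₁₀(d₂/d₁) = 5 log₁₀(1530/260) = 3.849
m₂ = m₁ + Δm = -0.27 + (3.849) = 3.579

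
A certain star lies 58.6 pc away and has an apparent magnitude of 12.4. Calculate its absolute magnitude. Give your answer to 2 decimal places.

M ≈ 8.56

5 log₁₀(d/10 pc) = 5 log₁₀(58.60) − 5 = 3.839
M = m − 5 log₁₀(d/10) = 12.4 − 3.839 = 8.561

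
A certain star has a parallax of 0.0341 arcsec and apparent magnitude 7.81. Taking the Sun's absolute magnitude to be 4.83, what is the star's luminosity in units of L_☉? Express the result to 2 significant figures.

d = 1/p = 1/0.0341″ = 29.33 pc
M = m − 5 log₁₀ d + 5 = 7.81 − 5·1.4672 + 5 = 5.474
M − M_☉ = 5.474 − 4.83 = 0.644
L/L_☉ = 10^(−0.4 × 0.644) = 0.5527

L/L_☉ ≈ 0.55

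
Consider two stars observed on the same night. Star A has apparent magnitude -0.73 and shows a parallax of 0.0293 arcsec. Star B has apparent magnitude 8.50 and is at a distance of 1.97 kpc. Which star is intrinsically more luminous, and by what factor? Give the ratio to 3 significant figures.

Star A is more luminous, by a factor of 1.48.

Star A: d = 1/p = 1/0.0293″ = 34.13 pc
Star A: M = m − 5 log₁₀ d + 5 = -0.73 − 5·1.5331 + 5 = -3.396
Star B: d = 1.97 kpc = 1970 pc
Star B: M = m − 5 log₁₀ d + 5 = 8.50 − 5·3.2945 + 5 = -2.972
ΔM = M_A − M_B = -3.396 − (-2.972) = -0.423; smaller M is more luminous → Star A.
L ratio = 10^(0.4 |ΔM|) = 10^0.169 = 1.477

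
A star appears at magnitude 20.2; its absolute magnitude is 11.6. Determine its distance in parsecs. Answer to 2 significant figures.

d ≈ 520 pc

Distance modulus: m − M = 20.2 − (11.6) = 8.600
m − M = 5 log₁₀ d − 5
log₁₀ d = (m − M)/5 + 1 = 2.7200
d = 10^2.7200 = 524.8 pc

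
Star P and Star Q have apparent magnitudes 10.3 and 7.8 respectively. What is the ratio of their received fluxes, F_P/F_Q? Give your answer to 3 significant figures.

F_P/F_Q ≈ 0.100

Δm = 10.3 − (7.8) = 2.5
Flux ratio = 10^(−0.4 Δm) = 10^(−0.4 × 2.5) = 10^-1.000 = 0.1000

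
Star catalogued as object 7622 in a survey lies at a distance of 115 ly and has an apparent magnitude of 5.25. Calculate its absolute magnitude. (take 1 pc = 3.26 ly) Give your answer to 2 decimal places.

M ≈ 2.51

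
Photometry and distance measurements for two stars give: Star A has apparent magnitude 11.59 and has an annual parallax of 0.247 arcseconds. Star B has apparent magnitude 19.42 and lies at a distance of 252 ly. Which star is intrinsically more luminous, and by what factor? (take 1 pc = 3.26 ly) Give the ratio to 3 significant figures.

Star A is more luminous, by a factor of 3.72.

Star A: d = 1/p = 1/0.247″ = 4.049 pc
Star A: M = m − 5 log₁₀ d + 5 = 11.59 − 5·0.6073 + 5 = 13.553
Star B: d = 252 ly / 3.26 = 77.30 pc
Star B: M = m − 5 log₁₀ d + 5 = 19.42 − 5·1.8882 + 5 = 14.979
ΔM = M_A − M_B = 13.553 − (14.979) = -1.426; smaller M is more luminous → Star A.
L ratio = 10^(0.4 |ΔM|) = 10^0.570 = 3.717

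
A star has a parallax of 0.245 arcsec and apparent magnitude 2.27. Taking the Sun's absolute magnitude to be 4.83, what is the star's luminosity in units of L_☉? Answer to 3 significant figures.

L/L_☉ ≈ 1.76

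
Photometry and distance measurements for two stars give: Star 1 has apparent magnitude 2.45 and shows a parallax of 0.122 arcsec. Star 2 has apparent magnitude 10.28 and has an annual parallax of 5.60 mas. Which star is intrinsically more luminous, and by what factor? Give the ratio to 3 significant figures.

Star 1 is more luminous, by a factor of 2.86.

Star 1: d = 1/p = 1/0.122″ = 8.197 pc
Star 1: M = m − 5 log₁₀ d + 5 = 2.45 − 5·0.9136 + 5 = 2.882
Star 2: p = 5.60 mas = 5.60×10^-3″ → d = 1/p = 178.6 pc
Star 2: M = m − 5 log₁₀ d + 5 = 10.28 − 5·2.2518 + 5 = 4.021
ΔM = M_1 − M_2 = 2.882 − (4.021) = -1.139; smaller M is more luminous → Star 1.
L ratio = 10^(0.4 |ΔM|) = 10^0.456 = 2.855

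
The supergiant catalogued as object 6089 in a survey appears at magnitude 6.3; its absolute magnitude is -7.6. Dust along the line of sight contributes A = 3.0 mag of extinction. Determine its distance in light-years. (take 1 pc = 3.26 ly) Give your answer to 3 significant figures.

d ≈ 4930 ly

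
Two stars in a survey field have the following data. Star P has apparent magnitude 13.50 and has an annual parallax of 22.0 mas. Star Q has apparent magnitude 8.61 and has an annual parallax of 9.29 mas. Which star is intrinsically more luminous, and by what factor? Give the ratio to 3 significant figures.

Star P: p = 22.0 mas = 0.0220″ → d = 1/p = 45.45 pc
Star P: M = m − 5 log₁₀ d + 5 = 13.50 − 5·1.6576 + 5 = 10.212
Star Q: p = 9.29 mas = 9.29×10^-3″ → d = 1/p = 107.6 pc
Star Q: M = m − 5 log₁₀ d + 5 = 8.61 − 5·2.0320 + 5 = 3.450
ΔM = M_P − M_Q = 10.212 − (3.450) = 6.762; smaller M is more luminous → Star Q.
L ratio = 10^(0.4 |ΔM|) = 10^2.705 = 506.8

Star Q is more luminous, by a factor of 507.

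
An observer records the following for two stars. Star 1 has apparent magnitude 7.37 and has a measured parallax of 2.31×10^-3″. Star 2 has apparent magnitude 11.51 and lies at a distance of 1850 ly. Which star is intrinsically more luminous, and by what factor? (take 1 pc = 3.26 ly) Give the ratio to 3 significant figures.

Star 1: d = 1/p = 1/2.31×10^-3″ = 432.9 pc
Star 1: M = m − 5 log₁₀ d + 5 = 7.37 − 5·2.6364 + 5 = -0.812
Star 2: d = 1850 ly / 3.26 = 567.5 pc
Star 2: M = m − 5 log₁₀ d + 5 = 11.51 − 5·2.7540 + 5 = 2.740
ΔM = M_1 − M_2 = -0.812 − (2.740) = -3.552; smaller M is more luminous → Star 1.
L ratio = 10^(0.4 |ΔM|) = 10^1.421 = 26.36

Star 1 is more luminous, by a factor of 26.4.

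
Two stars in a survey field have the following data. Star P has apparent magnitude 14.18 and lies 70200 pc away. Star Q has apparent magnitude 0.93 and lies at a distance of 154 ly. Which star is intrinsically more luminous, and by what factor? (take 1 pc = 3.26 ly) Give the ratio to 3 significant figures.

Star P: M = m − 5 log₁₀ d + 5 = 14.18 − 5·4.8463 + 5 = -5.052
Star Q: d = 154 ly / 3.26 = 47.24 pc
Star Q: M = m − 5 log₁₀ d + 5 = 0.93 − 5·1.6743 + 5 = -2.442
ΔM = M_P − M_Q = -5.052 − (-2.442) = -2.610; smaller M is more luminous → Star P.
L ratio = 10^(0.4 |ΔM|) = 10^1.044 = 11.07

Star P is more luminous, by a factor of 11.1.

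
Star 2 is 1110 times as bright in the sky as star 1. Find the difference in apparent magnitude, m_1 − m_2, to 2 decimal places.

m_1 − m_2 ≈ 7.61

Pogson: Δm = −2.5 log₁₀(ratio) = −2.5 log₁₀(1110) = −2.5 × 3.0453 = -7.613
Star 2 is brighter so has the smaller magnitude: m_1 − m_2 is positive.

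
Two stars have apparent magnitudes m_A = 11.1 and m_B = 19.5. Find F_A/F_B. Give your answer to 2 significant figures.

F_A/F_B ≈ 2300

Δm = 11.1 − (19.5) = -8.4
Flux ratio = 10^(−0.4 Δm) = 10^(−0.4 × -8.4) = 10^3.360 = 2291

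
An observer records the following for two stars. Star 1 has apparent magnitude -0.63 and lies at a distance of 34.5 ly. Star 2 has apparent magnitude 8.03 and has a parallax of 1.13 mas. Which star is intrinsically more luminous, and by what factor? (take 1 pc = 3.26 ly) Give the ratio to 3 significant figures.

Star 1: d = 34.5 ly / 3.26 = 10.58 pc
Star 1: M = m − 5 log₁₀ d + 5 = -0.63 − 5·1.0246 + 5 = -0.753
Star 2: p = 1.13 mas = 1.13×10^-3″ → d = 1/p = 885.0 pc
Star 2: M = m − 5 log₁₀ d + 5 = 8.03 − 5·2.9469 + 5 = -1.705
ΔM = M_1 − M_2 = -0.753 − (-1.705) = 0.952; smaller M is more luminous → Star 2.
L ratio = 10^(0.4 |ΔM|) = 10^0.381 = 2.402

Star 2 is more luminous, by a factor of 2.40.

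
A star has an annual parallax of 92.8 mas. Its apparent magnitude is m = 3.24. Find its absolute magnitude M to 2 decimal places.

M ≈ 3.08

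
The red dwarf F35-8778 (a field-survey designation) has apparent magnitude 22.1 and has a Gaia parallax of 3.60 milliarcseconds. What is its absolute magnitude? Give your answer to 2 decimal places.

p = 3.60 mas = 3.60×10^-3″ → d = 1/p = 277.8 pc
5 log₁₀(d/10 pc) = 5 log₁₀(277.8) − 5 = 7.218
M = m − 5 log₁₀(d/10) = 22.1 − 7.218 = 14.882

M ≈ 14.88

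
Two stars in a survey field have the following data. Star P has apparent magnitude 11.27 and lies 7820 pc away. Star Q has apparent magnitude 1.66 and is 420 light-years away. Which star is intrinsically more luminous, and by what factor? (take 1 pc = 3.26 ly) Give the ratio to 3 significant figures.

Star Q is more luminous, by a factor of 1.90.

Star P: M = m − 5 log₁₀ d + 5 = 11.27 − 5·3.8932 + 5 = -3.196
Star Q: d = 420 ly / 3.26 = 128.8 pc
Star Q: M = m − 5 log₁₀ d + 5 = 1.66 − 5·2.1100 + 5 = -3.890
ΔM = M_P − M_Q = -3.196 − (-3.890) = 0.694; smaller M is more luminous → Star Q.
L ratio = 10^(0.4 |ΔM|) = 10^0.278 = 1.895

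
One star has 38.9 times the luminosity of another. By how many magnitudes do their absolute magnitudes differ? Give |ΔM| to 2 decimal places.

Pogson: ΔM = −2.5 log₁₀(ratio) = −2.5 log₁₀(38.9) = −2.5 × 1.5899 = -3.975

|ΔM| ≈ 3.97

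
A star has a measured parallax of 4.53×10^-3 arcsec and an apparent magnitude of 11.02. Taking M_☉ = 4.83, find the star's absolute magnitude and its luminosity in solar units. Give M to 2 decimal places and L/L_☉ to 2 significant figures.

d = 1/p = 1/4.53×10^-3″ = 220.8 pc
M = m − 5 log₁₀ d + 5 = 11.02 − 5·2.3439 + 5 = 4.300
M − M_☉ = 4.300 − 4.83 = -0.530
L/L_☉ = 10^(−0.4 × -0.530) = 1.629

M ≈ 4.30; L/L_☉ ≈ 1.6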